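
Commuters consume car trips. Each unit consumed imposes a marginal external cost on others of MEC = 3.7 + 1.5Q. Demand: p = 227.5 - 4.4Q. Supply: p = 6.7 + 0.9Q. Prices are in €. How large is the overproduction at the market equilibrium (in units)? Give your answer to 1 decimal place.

Market equilibrium (private): 6.7 + 0.9Q = 227.5 - 4.4Q → Q_m = 41.6604.
Social marginal benefit = demand − MEC = 223.8 - 5.9Q.
Set SMB = MC: 223.8 - 5.9Q = 6.7 + 0.9Q → Q* = 31.9265.
Gap = |41.6604 − 31.9265| = 9.7339.

9.7 units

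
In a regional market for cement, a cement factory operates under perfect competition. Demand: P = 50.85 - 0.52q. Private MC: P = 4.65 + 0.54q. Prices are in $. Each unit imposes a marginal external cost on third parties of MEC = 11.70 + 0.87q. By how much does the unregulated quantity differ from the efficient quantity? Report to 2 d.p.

25.71 units

Market equilibrium (private): 4.65 + 0.54q = 50.85 - 0.52q → q_m = 43.5849.
Social marginal cost = private MC + MEC = 16.35 + 1.41q.
Set SMC = demand: 16.35 + 1.41q = 50.85 - 0.52q → q* = 17.8756.
Gap = |43.5849 − 17.8756| = 25.7093.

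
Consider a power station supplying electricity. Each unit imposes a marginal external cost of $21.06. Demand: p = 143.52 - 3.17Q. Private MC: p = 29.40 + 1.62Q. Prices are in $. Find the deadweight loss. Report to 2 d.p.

Market equilibrium (private): 29.40 + 1.62Q = 143.52 - 3.17Q → Q_m = 23.8246.
Social marginal cost = private MC + MEC = 50.46 + 1.62Q.
Set SMC = demand: 50.46 + 1.62Q = 143.52 - 3.17Q → Q* = 19.4280.
Between Q* and Q_m the wedge SMC − demand runs linearly from 0 to MEC(Q_m), so the loss is a triangle.
DWL = ½ × 4.3966 × 21.0600 = 46.2962.

DWL = $46.30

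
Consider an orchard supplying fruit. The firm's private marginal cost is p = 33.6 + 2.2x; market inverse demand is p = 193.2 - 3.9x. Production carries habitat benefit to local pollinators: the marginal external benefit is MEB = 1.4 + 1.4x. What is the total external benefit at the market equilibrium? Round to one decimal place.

515.8

Market equilibrium (private): 33.6 + 2.2x = 193.2 - 3.9x → x_m = 26.1639.
Total external benefit = ∫₀^{x_m} (1.4 + 1.4x) dx = 1.4×26.1639 + ½×1.4×26.1639² = 515.8142.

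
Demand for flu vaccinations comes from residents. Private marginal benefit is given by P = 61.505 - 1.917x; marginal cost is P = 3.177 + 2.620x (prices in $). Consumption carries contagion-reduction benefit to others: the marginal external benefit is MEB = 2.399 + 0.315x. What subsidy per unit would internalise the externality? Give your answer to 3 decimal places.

subsidy = $6.930 per unit

Social marginal benefit = demand + MEB = 63.904 - 1.602x.
Set SMB = MC: 63.904 - 1.602x = 3.177 + 2.620x → x* = 14.3835.
The Pigouvian subsidy equals MEB at x*: 2.399 + 0.315×14.3835 = 6.9298.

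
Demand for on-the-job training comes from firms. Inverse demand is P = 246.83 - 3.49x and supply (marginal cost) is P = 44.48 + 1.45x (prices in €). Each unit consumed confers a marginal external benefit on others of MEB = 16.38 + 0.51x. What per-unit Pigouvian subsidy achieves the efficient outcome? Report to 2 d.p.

subsidy = €41.56 per unit

Social marginal benefit = demand + MEB = 263.21 - 2.98x.
Set SMB = MC: 263.21 - 2.98x = 44.48 + 1.45x → x* = 49.3747.
The Pigouvian subsidy equals MEB at x*: 16.38 + 0.51×49.3747 = 41.5611.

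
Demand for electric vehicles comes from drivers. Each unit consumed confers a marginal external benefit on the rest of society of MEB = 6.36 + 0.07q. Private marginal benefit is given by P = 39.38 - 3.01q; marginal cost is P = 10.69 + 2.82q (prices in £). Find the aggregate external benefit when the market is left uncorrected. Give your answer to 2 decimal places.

Market equilibrium (private): 10.69 + 2.82q = 39.38 - 3.01q → q_m = 4.9211.
Total external benefit = ∫₀^{q_m} (6.36 + 0.07q) dq = 6.36×4.9211 + ½×0.07×4.9211² = 32.1458.

£32.15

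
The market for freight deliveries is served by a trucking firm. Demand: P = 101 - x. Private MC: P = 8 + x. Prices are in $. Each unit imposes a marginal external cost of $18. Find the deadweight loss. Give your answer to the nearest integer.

Market equilibrium (private): 8 + x = 101 - x → x_m = 46.5000.
Social marginal cost = private MC + MEC = 26 + x.
Set SMC = demand: 26 + x = 101 - x → x* = 37.5000.
Between x* and x_m the wedge SMC − demand runs linearly from 0 to MEC(x_m), so the loss is a triangle.
DWL = ½ × 9.0000 × 18.0000 = 81.0000.

DWL = $81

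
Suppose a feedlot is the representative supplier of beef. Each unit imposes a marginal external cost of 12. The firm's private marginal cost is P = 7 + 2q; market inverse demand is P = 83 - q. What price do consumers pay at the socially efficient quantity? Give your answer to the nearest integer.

P = 62

Social marginal cost = private MC + MEC = 19 + 2q.
Set SMC = demand: 19 + 2q = 83 - q → q* = 21.3333.
Consumer price on the demand curve at q*: 83 − 1×21.3333 = 61.6667.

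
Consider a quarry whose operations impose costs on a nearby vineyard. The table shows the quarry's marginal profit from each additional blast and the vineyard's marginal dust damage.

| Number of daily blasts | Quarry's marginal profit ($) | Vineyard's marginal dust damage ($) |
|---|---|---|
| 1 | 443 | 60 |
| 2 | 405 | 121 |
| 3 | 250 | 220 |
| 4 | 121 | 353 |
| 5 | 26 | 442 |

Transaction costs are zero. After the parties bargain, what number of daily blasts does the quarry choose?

Bargaining reaches the level where marginal profit last exceeds marginal dust damage.
That holds through level 3 (250 ≥ 220) but not at 4 (121 < 353).

3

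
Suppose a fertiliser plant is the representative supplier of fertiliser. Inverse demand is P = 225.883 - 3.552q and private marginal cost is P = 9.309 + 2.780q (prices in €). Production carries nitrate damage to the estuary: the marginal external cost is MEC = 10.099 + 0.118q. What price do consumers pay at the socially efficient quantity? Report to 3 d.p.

Social marginal cost = private MC + MEC = 19.408 + 2.898q.
Set SMC = demand: 19.408 + 2.898q = 225.883 - 3.552q → q* = 32.0116.
Consumer price on the demand curve at q*: 225.883 − 3.552×32.0116 = 112.1778.

P = €112.178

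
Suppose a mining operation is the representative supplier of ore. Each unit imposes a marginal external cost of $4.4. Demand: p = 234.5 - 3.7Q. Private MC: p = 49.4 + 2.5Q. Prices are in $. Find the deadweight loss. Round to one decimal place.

Market equilibrium (private): 49.4 + 2.5Q = 234.5 - 3.7Q → Q_m = 29.8548.
Social marginal cost = private MC + MEC = 53.8 + 2.5Q.
Set SMC = demand: 53.8 + 2.5Q = 234.5 - 3.7Q → Q* = 29.1452.
Between Q* and Q_m the wedge SMC − demand runs linearly from 0 to MEC(Q_m), so the loss is a triangle.
DWL = ½ × 0.7096 × 4.4000 = 1.5611.

DWL = $1.6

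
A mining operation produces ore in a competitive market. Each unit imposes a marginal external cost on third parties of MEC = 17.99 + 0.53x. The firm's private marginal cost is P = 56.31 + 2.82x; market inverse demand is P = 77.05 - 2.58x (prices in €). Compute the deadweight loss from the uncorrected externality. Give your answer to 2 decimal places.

Market equilibrium (private): 56.31 + 2.82x = 77.05 - 2.58x → x_m = 3.8407.
Social marginal cost = private MC + MEC = 74.30 + 3.35x.
Set SMC = demand: 74.30 + 3.35x = 77.05 - 2.58x → x* = 0.4637.
The loss is the area between SMC and demand from x* to x_m; with linear curves that's a triangle of height MEC(x_m).
DWL = ½ × 3.3770 × 20.0256 = 33.8132.

DWL = €33.81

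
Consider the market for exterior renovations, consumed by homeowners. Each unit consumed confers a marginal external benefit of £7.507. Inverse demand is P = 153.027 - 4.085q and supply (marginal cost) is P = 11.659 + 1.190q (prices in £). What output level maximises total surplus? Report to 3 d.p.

q* = 28.223

Social marginal benefit = demand + MEB = 160.534 - 4.085q.
Set SMB = MC: 160.534 - 4.085q = 11.659 + 1.190q → q* = 28.2227.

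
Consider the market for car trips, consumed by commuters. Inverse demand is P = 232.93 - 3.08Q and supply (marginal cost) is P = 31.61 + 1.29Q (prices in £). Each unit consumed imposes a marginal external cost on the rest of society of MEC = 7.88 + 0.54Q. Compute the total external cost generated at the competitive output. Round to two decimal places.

£936.05

Market equilibrium (private): 31.61 + 1.29Q = 232.93 - 3.08Q → Q_m = 46.0686.
Total external cost = ∫₀^{Q_m} (7.88 + 0.54Q) dQ = 7.88×46.0686 + ½×0.54×46.0686² = 936.0459.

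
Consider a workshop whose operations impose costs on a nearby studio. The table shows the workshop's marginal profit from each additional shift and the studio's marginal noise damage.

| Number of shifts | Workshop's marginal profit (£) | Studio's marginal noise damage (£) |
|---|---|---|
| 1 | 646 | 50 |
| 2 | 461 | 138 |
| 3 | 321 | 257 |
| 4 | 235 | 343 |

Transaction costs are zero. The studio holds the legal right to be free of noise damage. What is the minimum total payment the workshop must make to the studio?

£445

Efficient level: marginal profit ≥ marginal noise damage through level 3, so k* = 3.
With the studio holding the right, the workshop must at least compensate total damage at k*: 50 + 138 + 257 = 445.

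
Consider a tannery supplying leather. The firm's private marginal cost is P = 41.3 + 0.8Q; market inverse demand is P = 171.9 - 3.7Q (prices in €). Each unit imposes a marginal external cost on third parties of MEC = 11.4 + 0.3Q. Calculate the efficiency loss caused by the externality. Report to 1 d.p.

Market equilibrium (private): 41.3 + 0.8Q = 171.9 - 3.7Q → Q_m = 29.0222.
Social marginal cost = private MC + MEC = 52.7 + 1.1Q.
Set SMC = demand: 52.7 + 1.1Q = 171.9 - 3.7Q → Q* = 24.8333.
The welfare-loss triangle has base |Q_m − Q*| and height MEC(Q_m) (the vertical gap between SMC and demand is zero at Q* and MEC at Q_m).
DWL = ½ × 4.1889 × 20.1067 = 42.1125.

DWL = €42.1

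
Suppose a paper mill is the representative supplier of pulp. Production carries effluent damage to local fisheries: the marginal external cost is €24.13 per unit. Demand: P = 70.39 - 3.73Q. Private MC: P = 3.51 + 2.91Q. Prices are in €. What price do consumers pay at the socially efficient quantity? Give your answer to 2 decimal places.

P = €46.38

Social marginal cost = private MC + MEC = 27.64 + 2.91Q.
Set SMC = demand: 27.64 + 2.91Q = 70.39 - 3.73Q → Q* = 6.4383.
Consumer price on the demand curve at Q*: 70.39 − 3.73×6.4383 = 46.3751.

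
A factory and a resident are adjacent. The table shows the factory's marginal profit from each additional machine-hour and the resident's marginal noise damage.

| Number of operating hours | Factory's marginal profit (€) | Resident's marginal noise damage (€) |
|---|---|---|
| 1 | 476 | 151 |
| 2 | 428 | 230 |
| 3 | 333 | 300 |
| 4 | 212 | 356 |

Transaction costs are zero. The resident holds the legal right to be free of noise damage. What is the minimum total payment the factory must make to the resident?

Efficient level: marginal profit ≥ marginal noise damage through level 3, so k* = 3.
With the resident holding the right, the factory must at least compensate total damage at k*: 151 + 230 + 300 = 681.

€681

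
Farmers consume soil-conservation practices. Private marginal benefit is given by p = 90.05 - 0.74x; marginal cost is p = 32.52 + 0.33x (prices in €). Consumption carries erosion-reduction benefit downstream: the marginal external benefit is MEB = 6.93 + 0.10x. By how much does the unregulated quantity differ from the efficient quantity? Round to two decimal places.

12.69 units

Market equilibrium (private): 32.52 + 0.33x = 90.05 - 0.74x → x_m = 53.7664.
Social marginal benefit = demand + MEB = 96.98 - 0.64x.
Set SMB = MC: 96.98 - 0.64x = 32.52 + 0.33x → x* = 66.4536.
Gap = |53.7664 − 66.4536| = 12.6872.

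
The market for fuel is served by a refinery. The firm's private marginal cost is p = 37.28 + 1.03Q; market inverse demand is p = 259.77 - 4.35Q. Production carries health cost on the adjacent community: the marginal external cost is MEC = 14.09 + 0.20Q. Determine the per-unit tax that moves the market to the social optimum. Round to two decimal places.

Social marginal cost = private MC + MEC = 51.37 + 1.23Q.
Set SMC = demand: 51.37 + 1.23Q = 259.77 - 4.35Q → Q* = 37.3477.
The Pigouvian tax equals MEC at Q*: 14.09 + 0.20×37.3477 = 21.5595.

tax = 21.56 per unit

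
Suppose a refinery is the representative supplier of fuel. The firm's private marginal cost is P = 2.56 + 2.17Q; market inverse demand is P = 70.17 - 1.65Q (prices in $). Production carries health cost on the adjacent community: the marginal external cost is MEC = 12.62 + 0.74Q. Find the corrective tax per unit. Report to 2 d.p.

Social marginal cost = private MC + MEC = 15.18 + 2.91Q.
Set SMC = demand: 15.18 + 2.91Q = 70.17 - 1.65Q → Q* = 12.0592.
The Pigouvian tax equals MEC at Q*: 12.62 + 0.74×12.0592 = 21.5438.

tax = $21.54 per unit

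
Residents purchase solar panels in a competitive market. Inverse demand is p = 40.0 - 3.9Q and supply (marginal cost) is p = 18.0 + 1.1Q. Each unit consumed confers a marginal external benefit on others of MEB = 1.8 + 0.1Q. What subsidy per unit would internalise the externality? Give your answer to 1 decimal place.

subsidy = 2.3 per unit

Social marginal benefit = demand + MEB = 41.8 - 3.8Q.
Set SMB = MC: 41.8 - 3.8Q = 18.0 + 1.1Q → Q* = 4.8571.
The Pigouvian subsidy equals MEB at Q*: 1.8 + 0.1×4.8571 = 2.2857.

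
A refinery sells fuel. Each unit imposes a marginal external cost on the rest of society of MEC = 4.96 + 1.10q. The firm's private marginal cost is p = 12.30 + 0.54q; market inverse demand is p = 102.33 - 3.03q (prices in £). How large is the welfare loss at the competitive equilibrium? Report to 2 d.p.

Market equilibrium (private): 12.30 + 0.54q = 102.33 - 3.03q → q_m = 25.2185.
Social marginal cost = private MC + MEC = 17.26 + 1.64q.
Set SMC = demand: 17.26 + 1.64q = 102.33 - 3.03q → q* = 18.2163.
Height of the DWL triangle at q_m is SMC(q_m) − demand(q_m) = MEC(q_m) = 32.7003.
DWL = ½ × 7.0022 × 32.7003 = 114.4870.

DWL = £114.49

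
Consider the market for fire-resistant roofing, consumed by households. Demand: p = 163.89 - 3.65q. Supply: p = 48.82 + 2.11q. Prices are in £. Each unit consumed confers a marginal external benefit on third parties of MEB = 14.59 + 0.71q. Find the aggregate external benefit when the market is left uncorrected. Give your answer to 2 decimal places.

£433.15

Market equilibrium (private): 48.82 + 2.11q = 163.89 - 3.65q → q_m = 19.9774.
Total external benefit = ∫₀^{q_m} (14.59 + 0.71q) dq = 14.59×19.9774 + ½×0.71×19.9774² = 433.1495.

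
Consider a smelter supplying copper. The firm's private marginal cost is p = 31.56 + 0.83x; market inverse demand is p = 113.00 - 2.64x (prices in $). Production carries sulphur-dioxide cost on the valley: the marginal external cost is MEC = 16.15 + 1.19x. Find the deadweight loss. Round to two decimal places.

Market equilibrium (private): 31.56 + 0.83x = 113.00 - 2.64x → x_m = 23.4697.
Social marginal cost = private MC + MEC = 47.71 + 2.02x.
Set SMC = demand: 47.71 + 2.02x = 113.00 - 2.64x → x* = 14.0107.
Between x* and x_m the wedge SMC − demand runs linearly from 0 to MEC(x_m), so the loss is a triangle.
DWL = ½ × 9.4590 × 44.0790 = 208.4716.

DWL = $208.47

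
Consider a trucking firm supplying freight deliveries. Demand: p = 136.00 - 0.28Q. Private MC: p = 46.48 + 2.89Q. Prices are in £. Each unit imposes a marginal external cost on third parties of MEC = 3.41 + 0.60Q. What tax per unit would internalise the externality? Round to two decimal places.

tax = £17.11 per unit

Social marginal cost = private MC + MEC = 49.89 + 3.49Q.
Set SMC = demand: 49.89 + 3.49Q = 136.00 - 0.28Q → Q* = 22.8408.
The Pigouvian tax equals MEC at Q*: 3.41 + 0.60×22.8408 = 17.1145.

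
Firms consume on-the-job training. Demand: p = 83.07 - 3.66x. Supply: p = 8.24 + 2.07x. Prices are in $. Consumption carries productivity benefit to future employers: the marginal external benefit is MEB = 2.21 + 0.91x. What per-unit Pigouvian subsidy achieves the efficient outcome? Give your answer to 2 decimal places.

subsidy = $16.75 per unit

Social marginal benefit = demand + MEB = 85.28 - 2.75x.
Set SMB = MC: 85.28 - 2.75x = 8.24 + 2.07x → x* = 15.9834.
The Pigouvian subsidy equals MEB at x*: 2.21 + 0.91×15.9834 = 16.7549.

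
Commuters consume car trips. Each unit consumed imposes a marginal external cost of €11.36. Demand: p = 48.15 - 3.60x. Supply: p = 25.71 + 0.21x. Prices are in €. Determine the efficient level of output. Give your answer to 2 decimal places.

x* = 2.91

Social marginal benefit = demand − MEC = 36.79 - 3.60x.
Set SMB = MC: 36.79 - 3.60x = 25.71 + 0.21x → x* = 2.9081.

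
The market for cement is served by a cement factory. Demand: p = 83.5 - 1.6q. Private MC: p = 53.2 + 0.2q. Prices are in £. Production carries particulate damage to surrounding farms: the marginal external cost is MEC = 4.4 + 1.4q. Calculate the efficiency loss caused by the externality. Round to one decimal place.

DWL = £122.2

Market equilibrium (private): 53.2 + 0.2q = 83.5 - 1.6q → q_m = 16.8333.
Social marginal cost = private MC + MEC = 57.6 + 1.6q.
Set SMC = demand: 57.6 + 1.6q = 83.5 - 1.6q → q* = 8.0938.
Height of the DWL triangle at q_m is SMC(q_m) − demand(q_m) = MEC(q_m) = 27.9667.
DWL = ½ × 8.7395 × 27.9667 = 122.2075.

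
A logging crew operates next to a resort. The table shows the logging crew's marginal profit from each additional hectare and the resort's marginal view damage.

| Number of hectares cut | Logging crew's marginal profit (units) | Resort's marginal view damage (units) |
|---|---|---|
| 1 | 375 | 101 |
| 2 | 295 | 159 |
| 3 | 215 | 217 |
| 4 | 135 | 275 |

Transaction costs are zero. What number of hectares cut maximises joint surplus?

2

Bargaining reaches the level where marginal profit last exceeds marginal view damage.
That holds through level 2 (295 ≥ 159) but not at 3 (215 < 217).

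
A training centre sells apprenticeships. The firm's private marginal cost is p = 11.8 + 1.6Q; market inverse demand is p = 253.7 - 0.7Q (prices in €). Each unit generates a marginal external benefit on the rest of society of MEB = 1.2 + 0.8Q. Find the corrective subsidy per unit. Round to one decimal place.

subsidy = €130.9 per unit

Social marginal cost = private MC − MEB = 10.6 + 0.8Q.
Set SMC = demand: 10.6 + 0.8Q = 253.7 - 0.7Q → Q* = 162.0667.
The Pigouvian subsidy equals MEB at Q*: 1.2 + 0.8×162.0667 = 130.8534.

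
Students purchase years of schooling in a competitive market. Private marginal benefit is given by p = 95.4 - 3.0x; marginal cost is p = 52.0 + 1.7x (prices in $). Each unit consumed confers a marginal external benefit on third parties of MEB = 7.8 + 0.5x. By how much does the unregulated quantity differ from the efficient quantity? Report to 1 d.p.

Market equilibrium (private): 52.0 + 1.7x = 95.4 - 3.0x → x_m = 9.2340.
Social marginal benefit = demand + MEB = 103.2 - 2.5x.
Set SMB = MC: 103.2 - 2.5x = 52.0 + 1.7x → x* = 12.1905.
Gap = |9.2340 − 12.1905| = 2.9565.

3.0 units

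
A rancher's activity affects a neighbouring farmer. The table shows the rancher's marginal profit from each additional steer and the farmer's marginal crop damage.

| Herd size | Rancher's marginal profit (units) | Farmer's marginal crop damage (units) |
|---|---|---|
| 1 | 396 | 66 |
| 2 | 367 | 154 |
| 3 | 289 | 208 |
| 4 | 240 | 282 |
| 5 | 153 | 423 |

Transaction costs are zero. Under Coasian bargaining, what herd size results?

3

Bargaining reaches the level where marginal profit last exceeds marginal crop damage.
That holds through level 3 (289 ≥ 208) but not at 4 (240 < 282).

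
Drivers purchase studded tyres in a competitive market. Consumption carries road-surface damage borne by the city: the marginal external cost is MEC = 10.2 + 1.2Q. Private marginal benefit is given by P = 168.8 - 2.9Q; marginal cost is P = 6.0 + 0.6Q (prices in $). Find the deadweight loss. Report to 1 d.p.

DWL = $463.6

Market equilibrium (private): 6.0 + 0.6Q = 168.8 - 2.9Q → Q_m = 46.5143.
Social marginal benefit = demand − MEC = 158.6 - 4.1Q.
Set SMB = MC: 158.6 - 4.1Q = 6.0 + 0.6Q → Q* = 32.4681.
The loss is the area between SMB and MC from Q* to Q_m; with linear curves that's a triangle of height MEC(Q_m).
DWL = ½ × 14.0462 × 66.0171 = 463.6447.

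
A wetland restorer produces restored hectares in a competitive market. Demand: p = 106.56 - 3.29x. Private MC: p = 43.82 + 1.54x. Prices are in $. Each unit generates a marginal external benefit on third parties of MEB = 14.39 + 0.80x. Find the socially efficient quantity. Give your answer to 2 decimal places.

x* = 19.14

Social marginal cost = private MC − MEB = 29.43 + 0.74x.
Set SMC = demand: 29.43 + 0.74x = 106.56 - 3.29x → x* = 19.1390.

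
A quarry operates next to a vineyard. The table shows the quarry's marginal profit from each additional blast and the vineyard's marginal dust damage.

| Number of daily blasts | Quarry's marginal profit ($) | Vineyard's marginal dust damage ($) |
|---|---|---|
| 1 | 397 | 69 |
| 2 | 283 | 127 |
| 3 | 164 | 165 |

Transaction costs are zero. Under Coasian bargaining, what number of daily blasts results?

Bargaining reaches the level where marginal profit last exceeds marginal dust damage.
That holds through level 2 (283 ≥ 127) but not at 3 (164 < 165).

2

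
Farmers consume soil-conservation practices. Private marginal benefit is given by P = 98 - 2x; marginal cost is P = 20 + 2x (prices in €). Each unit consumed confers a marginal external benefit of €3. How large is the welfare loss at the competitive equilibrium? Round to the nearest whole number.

DWL = €1

Market equilibrium (private): 20 + 2x = 98 - 2x → x_m = 19.5000.
Social marginal benefit = demand + MEB = 101 - 2x.
Set SMB = MC: 101 - 2x = 20 + 2x → x* = 20.2500.
Between x* and x_m the wedge SMB − MC runs linearly from 0 to MEB(x_m), so the loss is a triangle.
DWL = ½ × 0.7500 × 3.0000 = 1.1250.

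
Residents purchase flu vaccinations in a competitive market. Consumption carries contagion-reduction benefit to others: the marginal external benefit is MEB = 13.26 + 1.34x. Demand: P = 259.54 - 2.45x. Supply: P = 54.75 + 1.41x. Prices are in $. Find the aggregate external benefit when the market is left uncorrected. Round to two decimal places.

$2589.40

Market equilibrium (private): 54.75 + 1.41x = 259.54 - 2.45x → x_m = 53.0544.
Total external benefit = ∫₀^{x_m} (13.26 + 1.34x) dx = 13.26×53.0544 + ½×1.34×53.0544² = 2589.3968.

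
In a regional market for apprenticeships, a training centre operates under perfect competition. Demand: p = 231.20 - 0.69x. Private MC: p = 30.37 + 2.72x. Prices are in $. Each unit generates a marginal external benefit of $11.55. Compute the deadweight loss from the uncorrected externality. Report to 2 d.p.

DWL = $19.56

Market equilibrium (private): 30.37 + 2.72x = 231.20 - 0.69x → x_m = 58.8944.
Social marginal cost = private MC − MEB = 18.82 + 2.72x.
Set SMC = demand: 18.82 + 2.72x = 231.20 - 0.69x → x* = 62.2815.
Between x* and x_m the wedge demand − SMC runs linearly from 0 to MEB(x_m), so the loss is a triangle.
DWL = ½ × 3.3871 × 11.5500 = 19.5605.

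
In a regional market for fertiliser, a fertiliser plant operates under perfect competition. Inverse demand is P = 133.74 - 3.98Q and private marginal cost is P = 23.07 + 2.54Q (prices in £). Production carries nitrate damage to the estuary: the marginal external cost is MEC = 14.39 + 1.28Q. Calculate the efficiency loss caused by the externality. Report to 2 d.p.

Market equilibrium (private): 23.07 + 2.54Q = 133.74 - 3.98Q → Q_m = 16.9739.
Social marginal cost = private MC + MEC = 37.46 + 3.82Q.
Set SMC = demand: 37.46 + 3.82Q = 133.74 - 3.98Q → Q* = 12.3436.
Between Q* and Q_m the wedge SMC − demand runs linearly from 0 to MEC(Q_m), so the loss is a triangle.
DWL = ½ × 4.6303 × 36.1166 = 83.6153.

DWL = £83.62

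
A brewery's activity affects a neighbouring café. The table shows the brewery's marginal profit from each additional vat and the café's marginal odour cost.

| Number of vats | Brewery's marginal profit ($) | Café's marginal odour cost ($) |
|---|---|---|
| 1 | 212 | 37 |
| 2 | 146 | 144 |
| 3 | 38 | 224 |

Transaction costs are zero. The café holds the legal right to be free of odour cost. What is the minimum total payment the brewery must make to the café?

Efficient level: marginal profit ≥ marginal odour cost through level 2, so k* = 2.
With the café holding the right, the brewery must at least compensate total damage at k*: 37 + 144 = 181.

$181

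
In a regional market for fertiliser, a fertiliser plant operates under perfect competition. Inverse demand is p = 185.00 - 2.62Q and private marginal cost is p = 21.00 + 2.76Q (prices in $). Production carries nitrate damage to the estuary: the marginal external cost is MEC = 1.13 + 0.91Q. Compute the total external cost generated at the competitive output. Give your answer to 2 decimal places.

$457.25

Market equilibrium (private): 21.00 + 2.76Q = 185.00 - 2.62Q → Q_m = 30.4833.
Total external cost = ∫₀^{Q_m} (1.13 + 0.91Q) dQ = 1.13×30.4833 + ½×0.91×30.4833² = 457.2465.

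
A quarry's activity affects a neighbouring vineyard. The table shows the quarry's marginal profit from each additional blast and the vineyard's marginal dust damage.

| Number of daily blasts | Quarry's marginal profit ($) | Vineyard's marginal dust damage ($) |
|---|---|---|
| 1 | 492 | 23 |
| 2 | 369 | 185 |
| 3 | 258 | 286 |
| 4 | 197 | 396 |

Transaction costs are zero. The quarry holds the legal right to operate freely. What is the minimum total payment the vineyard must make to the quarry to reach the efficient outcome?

Left alone the quarry would choose level 4 (marginal profit stays positive).
Efficient level: k* = 2 (marginal profit ≥ marginal dust damage through 2).
The vineyard must at least cover the quarry's forgone profit from cutting 4→2: 258 + 197 = 455.

$455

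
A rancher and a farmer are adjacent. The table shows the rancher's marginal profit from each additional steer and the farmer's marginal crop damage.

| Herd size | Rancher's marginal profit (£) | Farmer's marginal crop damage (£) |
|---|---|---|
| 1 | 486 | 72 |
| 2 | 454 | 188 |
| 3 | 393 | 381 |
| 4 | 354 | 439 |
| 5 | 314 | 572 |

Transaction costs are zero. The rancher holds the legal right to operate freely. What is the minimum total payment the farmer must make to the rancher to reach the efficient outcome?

£668

Left alone the rancher would choose level 5 (marginal profit stays positive).
Efficient level: k* = 3 (marginal profit ≥ marginal crop damage through 3).
The farmer must at least cover the rancher's forgone profit from cutting 5→3: 354 + 314 = 668.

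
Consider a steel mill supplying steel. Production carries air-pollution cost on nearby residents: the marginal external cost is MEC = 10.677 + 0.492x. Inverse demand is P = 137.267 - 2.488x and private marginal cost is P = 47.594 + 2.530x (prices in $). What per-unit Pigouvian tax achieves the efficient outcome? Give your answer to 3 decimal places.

tax = $17.731 per unit

Social marginal cost = private MC + MEC = 58.271 + 3.022x.
Set SMC = demand: 58.271 + 3.022x = 137.267 - 2.488x → x* = 14.3368.
The Pigouvian tax equals MEC at x*: 10.677 + 0.492×14.3368 = 17.7307.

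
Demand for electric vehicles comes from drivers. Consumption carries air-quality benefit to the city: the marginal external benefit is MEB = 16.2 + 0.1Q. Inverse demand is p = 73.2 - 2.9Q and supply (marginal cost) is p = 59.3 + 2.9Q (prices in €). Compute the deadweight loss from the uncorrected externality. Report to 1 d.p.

Market equilibrium (private): 59.3 + 2.9Q = 73.2 - 2.9Q → Q_m = 2.3966.
Social marginal benefit = demand + MEB = 89.4 - 2.8Q.
Set SMB = MC: 89.4 - 2.8Q = 59.3 + 2.9Q → Q* = 5.2807.
Height of the DWL triangle at Q_m is SMB(Q_m) − MC(Q_m) = MEB(Q_m) = 16.4397.
DWL = ½ × 2.8841 × 16.4397 = 23.7069.

DWL = €23.7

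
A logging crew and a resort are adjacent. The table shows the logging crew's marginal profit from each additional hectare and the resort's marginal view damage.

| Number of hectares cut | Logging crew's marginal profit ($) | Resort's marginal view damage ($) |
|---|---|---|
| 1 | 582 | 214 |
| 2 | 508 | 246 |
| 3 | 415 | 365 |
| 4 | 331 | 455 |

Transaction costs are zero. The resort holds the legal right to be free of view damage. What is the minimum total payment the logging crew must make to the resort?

Efficient level: marginal profit ≥ marginal view damage through level 3, so k* = 3.
With the resort holding the right, the logging crew must at least compensate total damage at k*: 214 + 246 + 365 = 825.

$825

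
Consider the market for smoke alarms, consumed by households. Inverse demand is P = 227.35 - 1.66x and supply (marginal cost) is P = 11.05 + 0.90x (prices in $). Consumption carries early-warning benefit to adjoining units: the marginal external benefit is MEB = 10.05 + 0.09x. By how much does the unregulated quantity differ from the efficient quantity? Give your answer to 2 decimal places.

Market equilibrium (private): 11.05 + 0.90x = 227.35 - 1.66x → x_m = 84.4922.
Social marginal benefit = demand + MEB = 237.40 - 1.57x.
Set SMB = MC: 237.40 - 1.57x = 11.05 + 0.90x → x* = 91.6397.
Gap = |84.4922 − 91.6397| = 7.1475.

7.15 units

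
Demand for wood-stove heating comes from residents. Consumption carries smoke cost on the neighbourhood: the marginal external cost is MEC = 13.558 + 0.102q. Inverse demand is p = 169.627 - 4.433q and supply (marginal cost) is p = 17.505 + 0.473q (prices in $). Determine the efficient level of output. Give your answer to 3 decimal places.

q* = 27.669

Social marginal benefit = demand − MEC = 156.069 - 4.535q.
Set SMB = MC: 156.069 - 4.535q = 17.505 + 0.473q → q* = 27.6685.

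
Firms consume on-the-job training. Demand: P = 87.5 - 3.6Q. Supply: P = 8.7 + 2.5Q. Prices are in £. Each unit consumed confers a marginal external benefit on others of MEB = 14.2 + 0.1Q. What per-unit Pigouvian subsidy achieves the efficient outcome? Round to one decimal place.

subsidy = £15.8 per unit

Social marginal benefit = demand + MEB = 101.7 - 3.5Q.
Set SMB = MC: 101.7 - 3.5Q = 8.7 + 2.5Q → Q* = 15.5000.
The Pigouvian subsidy equals MEB at Q*: 14.2 + 0.1×15.5000 = 15.7500.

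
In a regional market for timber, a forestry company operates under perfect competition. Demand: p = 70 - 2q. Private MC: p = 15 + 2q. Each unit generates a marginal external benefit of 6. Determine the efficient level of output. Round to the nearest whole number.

q* = 15

Social marginal cost = private MC − MEB = 9 + 2q.
Set SMC = demand: 9 + 2q = 70 - 2q → q* = 15.2500.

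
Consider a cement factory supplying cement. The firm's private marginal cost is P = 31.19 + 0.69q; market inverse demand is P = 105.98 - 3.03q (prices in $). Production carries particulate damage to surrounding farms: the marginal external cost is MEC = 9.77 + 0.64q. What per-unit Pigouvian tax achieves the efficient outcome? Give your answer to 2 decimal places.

Social marginal cost = private MC + MEC = 40.96 + 1.33q.
Set SMC = demand: 40.96 + 1.33q = 105.98 - 3.03q → q* = 14.9128.
The Pigouvian tax equals MEC at q*: 9.77 + 0.64×14.9128 = 19.3142.

tax = $19.31 per unit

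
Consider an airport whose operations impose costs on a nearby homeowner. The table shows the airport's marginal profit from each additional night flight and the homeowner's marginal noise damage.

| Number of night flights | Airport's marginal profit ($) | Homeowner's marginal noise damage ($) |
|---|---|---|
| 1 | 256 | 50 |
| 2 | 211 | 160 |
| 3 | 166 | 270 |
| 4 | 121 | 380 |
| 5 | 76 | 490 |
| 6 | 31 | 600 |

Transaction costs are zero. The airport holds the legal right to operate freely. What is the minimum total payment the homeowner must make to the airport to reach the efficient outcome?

$394

Left alone the airport would choose level 6 (marginal profit stays positive).
Efficient level: k* = 2 (marginal profit ≥ marginal noise damage through 2).
The homeowner must at least cover the airport's forgone profit from cutting 6→2: 166 + 121 + 76 + 31 = 394.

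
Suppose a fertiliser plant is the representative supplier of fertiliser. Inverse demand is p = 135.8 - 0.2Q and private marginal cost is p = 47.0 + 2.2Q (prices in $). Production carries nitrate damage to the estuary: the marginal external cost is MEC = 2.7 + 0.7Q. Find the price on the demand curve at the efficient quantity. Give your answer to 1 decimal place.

P = $130.2

Social marginal cost = private MC + MEC = 49.7 + 2.9Q.
Set SMC = demand: 49.7 + 2.9Q = 135.8 - 0.2Q → Q* = 27.7742.
Consumer price on the demand curve at Q*: 135.8 − 0.2×27.7742 = 130.2452.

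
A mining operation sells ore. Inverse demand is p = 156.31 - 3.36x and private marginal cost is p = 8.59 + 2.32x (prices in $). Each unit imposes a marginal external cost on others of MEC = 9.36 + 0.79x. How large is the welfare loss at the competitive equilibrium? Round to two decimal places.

Market equilibrium (private): 8.59 + 2.32x = 156.31 - 3.36x → x_m = 26.0070.
Social marginal cost = private MC + MEC = 17.95 + 3.11x.
Set SMC = demand: 17.95 + 3.11x = 156.31 - 3.36x → x* = 21.3849.
The welfare-loss triangle has base |x_m − x*| and height MEC(x_m) (the vertical gap between SMC and demand is zero at x* and MEC at x_m).
DWL = ½ × 4.6221 × 29.9056 = 69.1133.

DWL = $69.11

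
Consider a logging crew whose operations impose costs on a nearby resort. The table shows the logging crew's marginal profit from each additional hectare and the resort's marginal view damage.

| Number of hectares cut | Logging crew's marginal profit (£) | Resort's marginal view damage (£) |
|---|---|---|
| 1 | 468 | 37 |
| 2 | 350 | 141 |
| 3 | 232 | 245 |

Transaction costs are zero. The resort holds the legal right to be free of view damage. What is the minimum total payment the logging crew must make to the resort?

Efficient level: marginal profit ≥ marginal view damage through level 2, so k* = 2.
With the resort holding the right, the logging crew must at least compensate total damage at k*: 37 + 141 = 178.

£178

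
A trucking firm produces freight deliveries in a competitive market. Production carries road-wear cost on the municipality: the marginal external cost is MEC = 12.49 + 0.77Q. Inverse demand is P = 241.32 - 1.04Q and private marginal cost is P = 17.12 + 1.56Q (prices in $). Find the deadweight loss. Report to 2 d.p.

DWL = $923.33

Market equilibrium (private): 17.12 + 1.56Q = 241.32 - 1.04Q → Q_m = 86.2308.
Social marginal cost = private MC + MEC = 29.61 + 2.33Q.
Set SMC = demand: 29.61 + 2.33Q = 241.32 - 1.04Q → Q* = 62.8220.
The welfare-loss triangle has base |Q_m − Q*| and height MEC(Q_m) (the vertical gap between SMC and demand is zero at Q* and MEC at Q_m).
DWL = ½ × 23.4088 × 78.8877 = 923.3332.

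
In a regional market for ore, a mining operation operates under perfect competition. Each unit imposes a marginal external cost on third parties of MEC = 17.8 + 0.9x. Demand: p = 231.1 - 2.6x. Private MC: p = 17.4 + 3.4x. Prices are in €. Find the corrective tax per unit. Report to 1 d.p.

Social marginal cost = private MC + MEC = 35.2 + 4.3x.
Set SMC = demand: 35.2 + 4.3x = 231.1 - 2.6x → x* = 28.3913.
The Pigouvian tax equals MEC at x*: 17.8 + 0.9×28.3913 = 43.3522.

tax = €43.4 per unit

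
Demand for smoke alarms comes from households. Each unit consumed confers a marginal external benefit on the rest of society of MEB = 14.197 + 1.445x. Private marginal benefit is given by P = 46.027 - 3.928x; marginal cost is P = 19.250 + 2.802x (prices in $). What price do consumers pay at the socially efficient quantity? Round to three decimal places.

P = $15.574

Social marginal benefit = demand + MEB = 60.224 - 2.483x.
Set SMB = MC: 60.224 - 2.483x = 19.250 + 2.802x → x* = 7.7529.
Consumer price on the demand curve at x*: 46.027 − 3.928×7.7529 = 15.5736.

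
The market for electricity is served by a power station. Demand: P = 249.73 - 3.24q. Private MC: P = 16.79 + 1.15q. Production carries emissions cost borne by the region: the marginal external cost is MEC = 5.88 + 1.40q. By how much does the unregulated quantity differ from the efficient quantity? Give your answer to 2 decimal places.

Market equilibrium (private): 16.79 + 1.15q = 249.73 - 3.24q → q_m = 53.0615.
Social marginal cost = private MC + MEC = 22.67 + 2.55q.
Set SMC = demand: 22.67 + 2.55q = 249.73 - 3.24q → q* = 39.2159.
Gap = |53.0615 − 39.2159| = 13.8456.

13.85 units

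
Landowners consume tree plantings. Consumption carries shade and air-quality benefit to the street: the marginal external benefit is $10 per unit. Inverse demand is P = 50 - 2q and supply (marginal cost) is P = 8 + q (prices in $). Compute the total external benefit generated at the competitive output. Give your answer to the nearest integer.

$140

Market equilibrium (private): 8 + q = 50 - 2q → q_m = 14.0000.
Total external benefit = MEB × q_m = 10 × 14.0000 = 140.0000.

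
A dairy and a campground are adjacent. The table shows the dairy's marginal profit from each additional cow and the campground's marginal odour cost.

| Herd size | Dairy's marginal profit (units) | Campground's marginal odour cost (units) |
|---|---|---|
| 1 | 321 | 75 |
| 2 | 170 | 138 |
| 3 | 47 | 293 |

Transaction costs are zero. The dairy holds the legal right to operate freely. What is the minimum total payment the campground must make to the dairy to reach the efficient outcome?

Left alone the dairy would choose level 3 (marginal profit stays positive).
Efficient level: k* = 2 (marginal profit ≥ marginal odour cost through 2).
The campground must at least cover the dairy's forgone profit from cutting 3→2: 47 = 47.

47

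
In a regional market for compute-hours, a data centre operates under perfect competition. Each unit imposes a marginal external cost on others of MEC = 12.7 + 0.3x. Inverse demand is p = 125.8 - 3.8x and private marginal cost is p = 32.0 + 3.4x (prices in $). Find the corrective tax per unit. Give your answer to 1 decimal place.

tax = $15.9 per unit

Social marginal cost = private MC + MEC = 44.7 + 3.7x.
Set SMC = demand: 44.7 + 3.7x = 125.8 - 3.8x → x* = 10.8133.
The Pigouvian tax equals MEC at x*: 12.7 + 0.3×10.8133 = 15.9440.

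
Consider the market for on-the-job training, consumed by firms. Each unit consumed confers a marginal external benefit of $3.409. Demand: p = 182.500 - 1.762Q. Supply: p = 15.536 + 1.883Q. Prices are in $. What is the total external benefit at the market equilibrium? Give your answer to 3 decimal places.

Market equilibrium (private): 15.536 + 1.883Q = 182.500 - 1.762Q → Q_m = 45.8063.
Total external benefit = MEB × Q_m = 3.409 × 45.8063 = 156.1537.

$156.154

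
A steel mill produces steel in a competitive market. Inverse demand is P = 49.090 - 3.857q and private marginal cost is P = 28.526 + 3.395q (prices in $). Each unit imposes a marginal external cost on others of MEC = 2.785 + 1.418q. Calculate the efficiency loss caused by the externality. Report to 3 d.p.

DWL = $2.671

Market equilibrium (private): 28.526 + 3.395q = 49.090 - 3.857q → q_m = 2.8356.
Social marginal cost = private MC + MEC = 31.311 + 4.813q.
Set SMC = demand: 31.311 + 4.813q = 49.090 - 3.857q → q* = 2.0506.
Height of the DWL triangle at q_m is SMC(q_m) − demand(q_m) = MEC(q_m) = 6.8059.
DWL = ½ × 0.7850 × 6.8059 = 2.6713.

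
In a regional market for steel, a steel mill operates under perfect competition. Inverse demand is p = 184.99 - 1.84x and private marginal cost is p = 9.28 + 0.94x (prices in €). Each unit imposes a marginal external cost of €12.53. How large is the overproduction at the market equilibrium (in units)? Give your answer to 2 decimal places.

Market equilibrium (private): 9.28 + 0.94x = 184.99 - 1.84x → x_m = 63.2050.
Social marginal cost = private MC + MEC = 21.81 + 0.94x.
Set SMC = demand: 21.81 + 0.94x = 184.99 - 1.84x → x* = 58.6978.
Gap = |63.2050 − 58.6978| = 4.5072.

4.51 units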